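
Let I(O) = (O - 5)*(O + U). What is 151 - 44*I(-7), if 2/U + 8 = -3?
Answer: -3641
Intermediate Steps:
U = -2/11 (U = 2/(-8 - 3) = 2/(-11) = 2*(-1/11) = -2/11 ≈ -0.18182)
I(O) = (-5 + O)*(-2/11 + O) (I(O) = (O - 5)*(O - 2/11) = (-5 + O)*(-2/11 + O))
151 - 44*I(-7) = 151 - 44*(10/11 + (-7)² - 57/11*(-7)) = 151 - 44*(10/11 + 49 + 399/11) = 151 - 44*948/11 = 151 - 3792 = -3641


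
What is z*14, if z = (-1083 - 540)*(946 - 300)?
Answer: -14678412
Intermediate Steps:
z = -1048458 (z = -1623*646 = -1048458)
z*14 = -1048458*14 = -14678412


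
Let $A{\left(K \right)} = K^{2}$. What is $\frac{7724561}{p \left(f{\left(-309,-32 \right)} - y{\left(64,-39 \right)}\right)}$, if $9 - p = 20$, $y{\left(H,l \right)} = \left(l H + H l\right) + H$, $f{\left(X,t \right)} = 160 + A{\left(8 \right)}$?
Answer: $- \frac{7724561}{56672} \approx -136.3$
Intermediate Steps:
$f{\left(X,t \right)} = 224$ ($f{\left(X,t \right)} = 160 + 8^{2} = 160 + 64 = 224$)
$y{\left(H,l \right)} = H + 2 H l$ ($y{\left(H,l \right)} = \left(H l + H l\right) + H = 2 H l + H = H + 2 H l$)
$p = -11$ ($p = 9 - 20 = -11$)
$\frac{7724561}{p \left(f{\left(-309,-32 \right)} - y{\left(64,-39 \right)}\right)} = \frac{7724561}{\left(-11\right) \left(224 - 64 \left(1 + 2 \left(-39\right)\right)\right)} = \frac{7724561}{\left(-11\right) \left(224 - 64 \left(1 - 78\right)\right)} = \frac{7724561}{\left(-11\right) \left(224 - 64 \left(-77\right)\right)} = \frac{7724561}{\left(-11\right) \left(224 - -4928\right)} = \frac{7724561}{\left(-11\right) \left(224 + 4928\right)} = \frac{7724561}{\left(-11\right) 5152} = \frac{7724561}{-56672} = 7724561 \left(- \frac{1}{56672}\right) = - \frac{7724561}{56672}$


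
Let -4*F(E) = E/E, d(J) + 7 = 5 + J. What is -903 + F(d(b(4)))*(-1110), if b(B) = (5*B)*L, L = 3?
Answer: -1251/2 ≈ -625.50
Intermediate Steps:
b(B) = 15*B (b(B) = (5*B)*3 = 15*B)
d(J) = -2 + J (d(J) = -7 + (5 + J) = -2 + J)
F(E) = -¼ (F(E) = -E/(4*E) = -¼*1 = -¼)
-903 + F(d(b(4)))*(-1110) = -903 - ¼*(-1110) = -903 + 555/2 = -1251/2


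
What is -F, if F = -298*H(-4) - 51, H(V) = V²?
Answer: 4819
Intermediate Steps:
F = -4819 (F = -298*(-4)² - 51 = -298*16 - 51 = -4768 - 51 = -4819)
-F = -1*(-4819) = 4819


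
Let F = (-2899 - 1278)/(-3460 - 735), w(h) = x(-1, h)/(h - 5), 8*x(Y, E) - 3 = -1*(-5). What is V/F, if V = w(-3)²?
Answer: 4195/267328 ≈ 0.015692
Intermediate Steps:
x(Y, E) = 1 (x(Y, E) = 3/8 + (-1*(-5))/8 = 3/8 + (⅛)*5 = 3/8 + 5/8 = 1)
w(h) = 1/(-5 + h) (w(h) = 1/(h - 5) = 1/(-5 + h))
F = 4177/4195 (F = -4177/(-4195) = -4177*(-1/4195) = 4177/4195 ≈ 0.99571)
V = 1/64 (V = (1/(-5 - 3))² = (1/(-8))² = (-⅛)² = 1/64 ≈ 0.015625)
V/F = 1/(64*(4177/4195)) = (1/64)*(4195/4177) = 4195/267328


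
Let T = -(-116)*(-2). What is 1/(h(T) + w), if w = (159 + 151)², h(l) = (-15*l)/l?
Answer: 1/96085 ≈ 1.0407e-5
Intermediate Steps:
T = -232 (T = -58*4 = -232)
h(l) = -15
w = 96100 (w = 310² = 96100)
1/(h(T) + w) = 1/(-15 + 96100) = 1/96085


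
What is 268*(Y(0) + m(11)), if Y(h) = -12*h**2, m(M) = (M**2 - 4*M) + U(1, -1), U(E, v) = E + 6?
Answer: 22512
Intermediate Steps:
U(E, v) = 6 + E
m(M) = 7 + M**2 - 4*M (m(M) = (M**2 - 4*M) + (6 + 1) = (M**2 - 4*M) + 7 = 7 + M**2 - 4*M)
268*(Y(0) + m(11)) = 268*(-12*0**2 + (7 + 11**2 - 4*11)) = 268*(-12*0 + (7 + 121 - 44)) = 268*(0 + 84) = 268*84 = 22512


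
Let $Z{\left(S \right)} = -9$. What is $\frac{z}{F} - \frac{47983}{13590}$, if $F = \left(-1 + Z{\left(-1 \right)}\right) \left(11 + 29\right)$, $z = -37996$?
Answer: $\frac{12429311}{135900} \approx 91.459$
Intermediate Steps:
$F = -400$ ($F = \left(-1 - 9\right) \left(11 + 29\right) = \left(-10\right) 40 = -400$)
$\frac{z}{F} - \frac{47983}{13590} = - \frac{37996}{-400} - \frac{47983}{13590} = \left(-37996\right) \left(- \frac{1}{400}\right) - \frac{47983}{13590} = \frac{9499}{100} - \frac{47983}{13590} = \frac{12429311}{135900}$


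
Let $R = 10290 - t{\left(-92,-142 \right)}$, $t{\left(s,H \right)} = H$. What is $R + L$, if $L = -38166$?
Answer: $-27734$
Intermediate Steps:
$R = 10432$ ($R = 10290 - -142 = 10290 + 142 = 10432$)
$R + L = 10432 - 38166 = -27734$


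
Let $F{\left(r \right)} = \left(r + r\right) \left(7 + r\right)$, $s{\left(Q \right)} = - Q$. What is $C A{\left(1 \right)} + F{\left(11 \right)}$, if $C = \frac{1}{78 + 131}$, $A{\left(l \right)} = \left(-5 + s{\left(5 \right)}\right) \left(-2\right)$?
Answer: $\frac{82784}{209} \approx 396.1$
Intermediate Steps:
$A{\left(l \right)} = 20$ ($A{\left(l \right)} = \left(-5 - 5\right) \left(-2\right) = \left(-10\right) \left(-2\right) = 20$)
$F{\left(r \right)} = 2 r \left(7 + r\right)$
$C = \frac{1}{209} \approx 0.0047847$
$C A{\left(1 \right)} + F{\left(11 \right)} = \frac{1}{209} \cdot 20 + 2 \cdot 11 \left(7 + 11\right) = \frac{20}{209} + 2 \cdot 11 \cdot 18 = \frac{20}{209} + 396 = \frac{82784}{209}$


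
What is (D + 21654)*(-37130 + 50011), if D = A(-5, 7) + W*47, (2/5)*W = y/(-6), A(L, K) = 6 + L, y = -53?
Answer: 3507689515/12 ≈ 2.9231e+8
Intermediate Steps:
W = 265/12 (W = 5*(-53/(-6))/2 = 5*(-53*(-1/6))/2 = (5/2)*(53/6) = 265/12 ≈ 22.083)
D = 12467/12 (D = (6 - 5) + (265/12)*47 = 1 + 12455/12 = 12467/12 ≈ 1038.9)
(D + 21654)*(-37130 + 50011) = (12467/12 + 21654)*(-37130 + 50011) = (272315/12)*12881 = 3507689515/12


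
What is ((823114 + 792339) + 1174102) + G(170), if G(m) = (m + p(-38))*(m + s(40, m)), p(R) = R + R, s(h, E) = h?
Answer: 2809295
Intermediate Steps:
p(R) = 2*R
G(m) = (-76 + m)*(40 + m) (G(m) = (m + 2*(-38))*(m + 40) = (m - 76)*(40 + m) = (-76 + m)*(40 + m))
((823114 + 792339) + 1174102) + G(170) = ((823114 + 792339) + 1174102) + (-3040 + 170² - 36*170) = (1615453 + 1174102) + (-3040 + 28900 - 6120) = 2789555 + 19740 = 2809295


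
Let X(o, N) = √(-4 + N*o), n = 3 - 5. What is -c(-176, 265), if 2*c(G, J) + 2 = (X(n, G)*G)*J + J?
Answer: -263/2 + 46640*√87 ≈ 4.3490e+5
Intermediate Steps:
n = -2
c(G, J) = -1 + J/2 + G*J*√(-4 - 2*G)/2 (c(G, J) = -1 + ((√(-4 + G*(-2))*G)*J + J)/2 = -1 + ((√(-4 - 2*G)*G)*J + J)/2 = -1 + ((G*√(-4 - 2*G))*J + J)/2 = -1 + (G*J*√(-4 - 2*G) + J)/2 = -1 + (J + G*J*√(-4 - 2*G))/2 = -1 + (J/2 + G*J*√(-4 - 2*G)/2) = -1 + J/2 + G*J*√(-4 - 2*G)/2)
-c(-176, 265) = -(-1 + (½)*265 + (½)*(-176)*265*√(-4 - 2*(-176))) = -(-1 + 265/2 + (½)*(-176)*265*√(-4 + 352)) = -(-1 + 265/2 + (½)*(-176)*265*√348) = -(-1 + 265/2 + (½)*(-176)*265*(2*√87)) = -(-1 + 265/2 - 46640*√87) = -(263/2 - 46640*√87) = -263/2 + 46640*√87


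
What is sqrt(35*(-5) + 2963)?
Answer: 2*sqrt(697) ≈ 52.802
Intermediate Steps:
sqrt(35*(-5) + 2963) = sqrt(-175 + 2963) = sqrt(2788) = 2*sqrt(697)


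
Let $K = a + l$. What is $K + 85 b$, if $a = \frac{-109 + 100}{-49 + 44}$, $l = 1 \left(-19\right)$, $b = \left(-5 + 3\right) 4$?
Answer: $- \frac{3486}{5} \approx -697.2$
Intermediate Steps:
$b = -8$ ($b = \left(-2\right) 4 = -8$)
$l = -19$
$a = \frac{9}{5}$ ($a = - \frac{9}{-5} = \left(-9\right) \left(- \frac{1}{5}\right) = \frac{9}{5} \approx 1.8$)
$K = - \frac{86}{5}$ ($K = \frac{9}{5} - 19 = - \frac{86}{5} \approx -17.2$)
$K + 85 b = - \frac{86}{5} + 85 \left(-8\right) = - \frac{86}{5} - 680 = - \frac{3486}{5}$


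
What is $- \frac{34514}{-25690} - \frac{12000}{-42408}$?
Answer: $\frac{36915619}{22697115} \approx 1.6264$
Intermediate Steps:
$- \frac{34514}{-25690} - \frac{12000}{-42408} = \left(-34514\right) \left(- \frac{1}{25690}\right) - - \frac{500}{1767} = \frac{17257}{12845} + \frac{500}{1767} = \frac{36915619}{22697115}$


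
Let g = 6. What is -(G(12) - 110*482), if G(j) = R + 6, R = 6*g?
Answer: 52978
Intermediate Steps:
R = 36 (R = 6*6 = 36)
G(j) = 42 (G(j) = 36 + 6 = 42)
-(G(12) - 110*482) = -(42 - 110*482) = -(42 - 53020) = -1*(-52978) = 52978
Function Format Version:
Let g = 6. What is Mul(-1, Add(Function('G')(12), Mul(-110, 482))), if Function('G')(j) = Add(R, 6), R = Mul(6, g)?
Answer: 52978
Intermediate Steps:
R = 36 (R = Mul(6, 6) = 36)
Function('G')(j) = 42 (Function('G')(j) = Add(36, 6) = 42)
Mul(-1, Add(Function('G')(12), Mul(-110, 482))) = Mul(-1, Add(42, Mul(-110, 482))) = Mul(-1, Add(42, -53020)) = Mul(-1, -52978) = 52978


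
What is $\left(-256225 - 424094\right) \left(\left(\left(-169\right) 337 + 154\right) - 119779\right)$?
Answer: $120129368382$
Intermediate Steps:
$\left(-256225 - 424094\right) \left(\left(\left(-169\right) 337 + 154\right) - 119779\right) = - 680319 \left(\left(-56953 + 154\right) - 119779\right) = - 680319 \left(-56799 - 119779\right) = \left(-680319\right) \left(-176578\right) = 120129368382$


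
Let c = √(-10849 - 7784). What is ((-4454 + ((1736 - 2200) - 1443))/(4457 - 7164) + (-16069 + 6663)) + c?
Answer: -25455681/2707 + I*√18633 ≈ -9403.7 + 136.5*I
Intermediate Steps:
c = I*√18633 (c = √(-18633) = I*√18633 ≈ 136.5*I)
((-4454 + ((1736 - 2200) - 1443))/(4457 - 7164) + (-16069 + 6663)) + c = ((-4454 + ((1736 - 2200) - 1443))/(4457 - 7164) + (-16069 + 6663)) + I*√18633 = ((-4454 + (-464 - 1443))/(-2707) - 9406) + I*√18633 = ((-4454 - 1907)*(-1/2707) - 9406) + I*√18633 = (-6361*(-1/2707) - 9406) + I*√18633 = (6361/2707 - 9406) + I*√18633 = -25455681/2707 + I*√18633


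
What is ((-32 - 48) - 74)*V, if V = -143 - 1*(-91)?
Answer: 8008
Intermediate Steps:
V = -52 (V = -143 + 91 = -52)
((-32 - 48) - 74)*V = ((-32 - 48) - 74)*(-52) = (-80 - 74)*(-52) = -154*(-52) = 8008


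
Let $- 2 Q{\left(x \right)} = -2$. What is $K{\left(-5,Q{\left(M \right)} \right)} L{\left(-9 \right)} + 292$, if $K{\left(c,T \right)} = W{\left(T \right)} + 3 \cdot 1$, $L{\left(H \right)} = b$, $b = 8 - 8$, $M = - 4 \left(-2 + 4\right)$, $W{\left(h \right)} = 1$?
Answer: $292$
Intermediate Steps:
$M = -8$ ($M = \left(-4\right) 2 = -8$)
$Q{\left(x \right)} = 1$ ($Q{\left(x \right)} = \left(- \frac{1}{2}\right) \left(-2\right) = 1$)
$b = 0$ ($b = 8 - 8 = 0$)
$L{\left(H \right)} = 0$
$K{\left(c,T \right)} = 4$ ($K{\left(c,T \right)} = 1 + 3 \cdot 1 = 1 + 3 = 4$)
$K{\left(-5,Q{\left(M \right)} \right)} L{\left(-9 \right)} + 292 = 4 \cdot 0 + 292 = 0 + 292 = 292$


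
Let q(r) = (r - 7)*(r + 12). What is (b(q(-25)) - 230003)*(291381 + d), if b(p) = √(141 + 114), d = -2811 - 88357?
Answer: -46049590639 + 200213*√255 ≈ -4.6046e+10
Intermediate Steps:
d = -91168
q(r) = (-7 + r)*(12 + r)
b(p) = √255
(b(q(-25)) - 230003)*(291381 + d) = (√255 - 230003)*(291381 - 91168) = (-230003 + √255)*200213 = -46049590639 + 200213*√255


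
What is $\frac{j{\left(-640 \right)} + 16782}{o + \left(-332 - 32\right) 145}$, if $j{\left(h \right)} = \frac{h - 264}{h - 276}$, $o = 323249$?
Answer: $\frac{3843304}{61937401} \approx 0.062051$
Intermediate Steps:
$j{\left(h \right)} = \frac{-264 + h}{-276 + h}$
$\frac{j{\left(-640 \right)} + 16782}{o + \left(-332 - 32\right) 145} = \frac{\frac{-264 - 640}{-276 - 640} + 16782}{323249 + \left(-332 - 32\right) 145} = \frac{\frac{1}{-916} \left(-904\right) + 16782}{323249 - 52780} = \frac{\left(- \frac{1}{916}\right) \left(-904\right) + 16782}{323249 - 52780} = \frac{\frac{226}{229} + 16782}{270469} = \frac{3843304}{229} \cdot \frac{1}{270469} = \frac{3843304}{61937401}$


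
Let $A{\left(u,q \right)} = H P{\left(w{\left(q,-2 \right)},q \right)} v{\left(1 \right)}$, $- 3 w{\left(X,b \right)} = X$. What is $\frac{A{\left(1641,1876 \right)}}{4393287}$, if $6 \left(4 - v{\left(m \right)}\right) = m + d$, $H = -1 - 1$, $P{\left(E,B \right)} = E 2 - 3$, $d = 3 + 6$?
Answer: $\frac{52654}{39539583} \approx 0.0013317$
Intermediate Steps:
$w{\left(X,b \right)} = - \frac{X}{3}$
$d = 9$
$P{\left(E,B \right)} = -3 + 2 E$ ($P{\left(E,B \right)} = 2 E - 3 = -3 + 2 E$)
$H = -2$ ($H = -1 - 1 = -2$)
$v{\left(m \right)} = \frac{5}{2} - \frac{m}{6}$ ($v{\left(m \right)} = 4 - \frac{m + 9}{6} = 4 - \frac{9 + m}{6} = 4 - \left(\frac{3}{2} + \frac{m}{6}\right) = \frac{5}{2} - \frac{m}{6}$)
$A{\left(u,q \right)} = 14 + \frac{28 q}{9}$ ($A{\left(u,q \right)} = - 2 \left(-3 + 2 \left(- \frac{q}{3}\right)\right) \left(\frac{5}{2} - \frac{1}{6}\right) = - 2 \left(-3 - \frac{2 q}{3}\right) \left(\frac{5}{2} - \frac{1}{6}\right) = \left(6 + \frac{4 q}{3}\right) \frac{7}{3} = 14 + \frac{28 q}{9}$)
$\frac{A{\left(1641,1876 \right)}}{4393287} = \frac{14 + \frac{28}{9} \cdot 1876}{4393287} = \left(14 + \frac{52528}{9}\right) \frac{1}{4393287} = \frac{52654}{9} \cdot \frac{1}{4393287} = \frac{52654}{39539583}$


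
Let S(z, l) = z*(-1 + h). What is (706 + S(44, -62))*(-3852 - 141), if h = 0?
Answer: -2643366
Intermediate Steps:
S(z, l) = -z (S(z, l) = z*(-1 + 0) = z*(-1) = -z)
(706 + S(44, -62))*(-3852 - 141) = (706 - 1*44)*(-3852 - 141) = (706 - 44)*(-3993) = 662*(-3993) = -2643366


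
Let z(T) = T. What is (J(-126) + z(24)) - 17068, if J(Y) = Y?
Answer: -17170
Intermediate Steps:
(J(-126) + z(24)) - 17068 = (-126 + 24) - 17068 = -102 - 17068 = -17170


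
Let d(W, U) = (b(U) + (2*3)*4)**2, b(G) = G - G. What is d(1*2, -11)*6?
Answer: 3456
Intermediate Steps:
b(G) = 0
d(W, U) = 576 (d(W, U) = (0 + (2*3)*4)**2 = (0 + 6*4)**2 = (0 + 24)**2 = 24**2 = 576)
d(1*2, -11)*6 = 576*6 = 3456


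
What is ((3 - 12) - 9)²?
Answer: 324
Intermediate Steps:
((3 - 12) - 9)² = (-9 - 9)² = (-18)² = 324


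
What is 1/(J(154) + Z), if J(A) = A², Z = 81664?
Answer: 1/105380 ≈ 9.4895e-6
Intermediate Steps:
1/(J(154) + Z) = 1/(154² + 81664) = 1/(23716 + 81664) = 1/105380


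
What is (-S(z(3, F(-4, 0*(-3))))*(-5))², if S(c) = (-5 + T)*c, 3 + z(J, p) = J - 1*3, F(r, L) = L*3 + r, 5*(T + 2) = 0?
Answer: 11025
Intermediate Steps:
T = -2 (T = -2 + (⅕)*0 = -2 + 0 = -2)
F(r, L) = r + 3*L (F(r, L) = 3*L + r = r + 3*L)
z(J, p) = -6 + J (z(J, p) = -3 + (J - 1*3) = -3 + (J - 3) = -3 + (-3 + J) = -6 + J)
S(c) = -7*c (S(c) = (-5 - 2)*c = -7*c)
(-S(z(3, F(-4, 0*(-3))))*(-5))² = (-(-7)*(-6 + 3)*(-5))² = (-(-7)*(-3)*(-5))² = (-1*21*(-5))² = (-21*(-5))² = 105² = 11025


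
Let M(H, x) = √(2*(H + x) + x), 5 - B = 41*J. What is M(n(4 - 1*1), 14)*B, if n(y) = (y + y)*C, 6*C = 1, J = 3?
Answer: -236*√11 ≈ -782.72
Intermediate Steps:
C = ⅙ (C = (⅙)*1 = ⅙ ≈ 0.16667)
n(y) = y/3 (n(y) = (y + y)*(⅙) = (2*y)*(⅙) = y/3)
B = -118 (B = 5 - 41*3 = 5 - 1*123 = 5 - 123 = -118)
M(H, x) = √(2*H + 3*x) (M(H, x) = √((2*H + 2*x) + x) = √(2*H + 3*x))
M(n(4 - 1*1), 14)*B = √(2*((4 - 1*1)/3) + 3*14)*(-118) = √(2*((4 - 1)/3) + 42)*(-118) = √(2*((⅓)*3) + 42)*(-118) = √(2*1 + 42)*(-118) = √(2 + 42)*(-118) = √44*(-118) = (2*√11)*(-118) = -236*√11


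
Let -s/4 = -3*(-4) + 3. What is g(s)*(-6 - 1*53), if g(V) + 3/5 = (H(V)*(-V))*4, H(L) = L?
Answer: 4248177/5 ≈ 8.4964e+5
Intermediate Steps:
s = -60 (s = -4*(-3*(-4) + 3) = -4*(12 + 3) = -4*15 = -60)
g(V) = -⅗ - 4*V² (g(V) = -⅗ + (V*(-V))*4 = -⅗ - V²*4 = -⅗ - 4*V²)
g(s)*(-6 - 1*53) = (-⅗ - 4*(-60)²)*(-6 - 1*53) = (-⅗ - 4*3600)*(-6 - 53) = (-⅗ - 14400)*(-59) = -72003/5*(-59) = 4248177/5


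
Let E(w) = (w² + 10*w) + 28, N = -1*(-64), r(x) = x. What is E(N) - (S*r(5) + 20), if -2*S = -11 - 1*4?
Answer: 9413/2 ≈ 4706.5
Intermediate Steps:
S = 15/2 (S = -(-11 - 1*4)/2 = -(-11 - 4)/2 = -½*(-15) = 15/2 ≈ 7.5000)
N = 64
E(w) = 28 + w² + 10*w
E(N) - (S*r(5) + 20) = (28 + 64² + 10*64) - ((15/2)*5 + 20) = (28 + 4096 + 640) - (75/2 + 20) = 4764 - 1*115/2 = 4764 - 115/2 = 9413/2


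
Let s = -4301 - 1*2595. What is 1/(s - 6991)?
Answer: -1/13887 ≈ -7.2010e-5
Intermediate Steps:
s = -6896 (s = -4301 - 2595 = -6896)
1/(s - 6991) = 1/(-6896 - 6991) = 1/(-13887) = -1/13887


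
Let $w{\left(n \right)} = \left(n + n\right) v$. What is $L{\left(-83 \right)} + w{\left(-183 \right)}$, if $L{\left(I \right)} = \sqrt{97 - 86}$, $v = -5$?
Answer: $1830 + \sqrt{11} \approx 1833.3$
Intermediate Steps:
$w{\left(n \right)} = - 10 n$ ($w{\left(n \right)} = \left(n + n\right) \left(-5\right) = 2 n \left(-5\right) = - 10 n$)
$L{\left(I \right)} = \sqrt{11}$
$L{\left(-83 \right)} + w{\left(-183 \right)} = \sqrt{11} - -1830 = \sqrt{11} + 1830 = 1830 + \sqrt{11}$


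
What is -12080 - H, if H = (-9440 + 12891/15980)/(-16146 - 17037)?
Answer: -6405744065509/530264340 ≈ -12080.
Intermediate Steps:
H = 150838309/530264340 (H = (-9440 + 12891*(1/15980))/(-33183) = (-9440 + 12891/15980)*(-1/33183) = -150838309/15980*(-1/33183) = 150838309/530264340 ≈ 0.28446)
-12080 - H = -12080 - 1*150838309/530264340 = -12080 - 150838309/530264340 = -6405744065509/530264340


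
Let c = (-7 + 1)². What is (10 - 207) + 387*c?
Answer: 13735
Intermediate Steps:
c = 36 (c = (-6)² = 36)
(10 - 207) + 387*c = (10 - 207) + 387*36 = -197 + 13932 = 13735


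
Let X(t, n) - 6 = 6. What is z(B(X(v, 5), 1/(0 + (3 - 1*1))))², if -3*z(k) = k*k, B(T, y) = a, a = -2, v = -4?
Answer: 16/9 ≈ 1.7778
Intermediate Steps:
X(t, n) = 12 (X(t, n) = 6 + 6 = 12)
B(T, y) = -2
z(k) = -k²/3 (z(k) = -k*k/3 = -k²/3)
z(B(X(v, 5), 1/(0 + (3 - 1*1))))² = (-⅓*(-2)²)² = (-⅓*4)² = (-4/3)² = 16/9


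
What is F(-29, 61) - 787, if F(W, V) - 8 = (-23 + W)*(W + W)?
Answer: 2237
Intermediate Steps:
F(W, V) = 8 + 2*W*(-23 + W) (F(W, V) = 8 + (-23 + W)*(W + W) = 8 + (-23 + W)*(2*W) = 8 + 2*W*(-23 + W))
F(-29, 61) - 787 = (8 - 46*(-29) + 2*(-29)**2) - 787 = (8 + 1334 + 2*841) - 787 = (8 + 1334 + 1682) - 787 = 3024 - 787 = 2237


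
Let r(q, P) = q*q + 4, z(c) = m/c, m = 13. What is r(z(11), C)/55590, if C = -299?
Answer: 653/6726390 ≈ 9.7080e-5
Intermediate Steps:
z(c) = 13/c
r(q, P) = 4 + q² (r(q, P) = q² + 4 = 4 + q²)
r(z(11), C)/55590 = (4 + (13/11)²)/55590 = (4 + (13*(1/11))²)*(1/55590) = (4 + (13/11)²)*(1/55590) = (4 + 169/121)*(1/55590) = (653/121)*(1/55590) = 653/6726390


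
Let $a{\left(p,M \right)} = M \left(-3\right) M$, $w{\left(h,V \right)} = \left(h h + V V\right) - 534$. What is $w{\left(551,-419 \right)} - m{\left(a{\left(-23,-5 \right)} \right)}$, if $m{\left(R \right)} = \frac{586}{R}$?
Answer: $\frac{35897686}{75} \approx 4.7864 \cdot 10^{5}$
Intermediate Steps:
$w{\left(h,V \right)} = -534 + V^{2} + h^{2}$ ($w{\left(h,V \right)} = \left(h^{2} + V^{2}\right) - 534 = \left(V^{2} + h^{2}\right) - 534 = -534 + V^{2} + h^{2}$)
$a{\left(p,M \right)} = - 3 M^{2}$ ($a{\left(p,M \right)} = - 3 M M = - 3 M^{2}$)
$w{\left(551,-419 \right)} - m{\left(a{\left(-23,-5 \right)} \right)} = \left(-534 + \left(-419\right)^{2} + 551^{2}\right) - \frac{586}{\left(-3\right) \left(-5\right)^{2}} = \left(-534 + 175561 + 303601\right) - \frac{586}{\left(-3\right) 25} = 478628 - \frac{586}{-75} = 478628 - 586 \left(- \frac{1}{75}\right) = 478628 - - \frac{586}{75} = 478628 + \frac{586}{75} = \frac{35897686}{75}$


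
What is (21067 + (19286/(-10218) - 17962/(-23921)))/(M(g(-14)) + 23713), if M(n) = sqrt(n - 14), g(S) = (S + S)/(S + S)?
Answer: 30524671847836967/34360403147083299 - 1287254748359*I*sqrt(13)/34360403147083299 ≈ 0.88837 - 0.00013508*I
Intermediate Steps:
g(S) = 1 (g(S) = (2*S)/((2*S)) = (2*S)*(1/(2*S)) = 1)
M(n) = sqrt(-14 + n)
(21067 + (19286/(-10218) - 17962/(-23921)))/(M(g(-14)) + 23713) = (21067 + (19286/(-10218) - 17962/(-23921)))/(sqrt(-14 + 1) + 23713) = (21067 + (19286*(-1/10218) - 17962*(-1/23921)))/(sqrt(-13) + 23713) = (21067 + (-9643/5109 + 17962/23921))/(I*sqrt(13) + 23713) = (21067 - 138902345/122212389)/(23713 + I*sqrt(13)) = 2574509496718/(122212389*(23713 + I*sqrt(13)))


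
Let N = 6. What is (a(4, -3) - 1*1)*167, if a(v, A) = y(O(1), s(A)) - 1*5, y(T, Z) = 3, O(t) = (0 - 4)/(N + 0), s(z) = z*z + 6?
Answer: -501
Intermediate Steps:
s(z) = 6 + z**2 (s(z) = z**2 + 6 = 6 + z**2)
O(t) = -2/3 (O(t) = (0 - 4)/(6 + 0) = -4/6 = -4*1/6 = -2/3)
a(v, A) = -2 (a(v, A) = 3 - 1*5 = 3 - 5 = -2)
(a(4, -3) - 1*1)*167 = (-2 - 1*1)*167 = (-2 - 1)*167 = -3*167 = -501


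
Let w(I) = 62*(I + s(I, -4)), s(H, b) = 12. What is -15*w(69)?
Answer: -75330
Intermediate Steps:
w(I) = 744 + 62*I (w(I) = 62*(I + 12) = 62*(12 + I) = 744 + 62*I)
-15*w(69) = -15*(744 + 62*69) = -15*(744 + 4278) = -15*5022 = -75330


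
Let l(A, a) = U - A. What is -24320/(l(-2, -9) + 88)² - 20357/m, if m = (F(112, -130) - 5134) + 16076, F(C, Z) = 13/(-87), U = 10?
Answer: -510772439/118992625 ≈ -4.2925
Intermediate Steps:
F(C, Z) = -13/87 (F(C, Z) = 13*(-1/87) = -13/87)
l(A, a) = 10 - A
m = 951941/87 (m = (-13/87 - 5134) + 16076 = -446671/87 + 16076 = 951941/87 ≈ 10942.)
-24320/(l(-2, -9) + 88)² - 20357/m = -24320/((10 - 1*(-2)) + 88)² - 20357/951941/87 = -24320/((10 + 2) + 88)² - 20357*87/951941 = -24320/(12 + 88)² - 1771059/951941 = -24320/(100²) - 1771059/951941 = -24320/10000 - 1771059/951941 = -24320*1/10000 - 1771059/951941 = -304/125 - 1771059/951941 = -510772439/118992625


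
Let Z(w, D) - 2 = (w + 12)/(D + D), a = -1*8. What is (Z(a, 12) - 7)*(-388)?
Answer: 5626/3 ≈ 1875.3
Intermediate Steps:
a = -8
Z(w, D) = 2 + (12 + w)/(2*D) (Z(w, D) = 2 + (w + 12)/(D + D) = 2 + (12 + w)/((2*D)) = 2 + (12 + w)*(1/(2*D)) = 2 + (12 + w)/(2*D))
(Z(a, 12) - 7)*(-388) = ((½)*(12 - 8 + 4*12)/12 - 7)*(-388) = ((½)*(1/12)*(12 - 8 + 48) - 7)*(-388) = ((½)*(1/12)*52 - 7)*(-388) = (13/6 - 7)*(-388) = -29/6*(-388) = 5626/3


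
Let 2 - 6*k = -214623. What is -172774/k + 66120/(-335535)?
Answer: -24134756636/4800946625 ≈ -5.0271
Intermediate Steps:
k = 214625/6 (k = ⅓ - ⅙*(-214623) = ⅓ + 71541/2 = 214625/6 ≈ 35771.)
-172774/k + 66120/(-335535) = -172774/214625/6 + 66120/(-335535) = -172774*6/214625 + 66120*(-1/335535) = -1036644/214625 - 4408/22369 = -24134756636/4800946625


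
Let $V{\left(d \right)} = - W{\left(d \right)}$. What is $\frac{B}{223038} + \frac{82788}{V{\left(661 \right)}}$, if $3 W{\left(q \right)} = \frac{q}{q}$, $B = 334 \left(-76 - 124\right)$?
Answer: $- \frac{27697338316}{111519} \approx -2.4836 \cdot 10^{5}$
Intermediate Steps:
$B = -66800$ ($B = 334 \left(-200\right) = -66800$)
$W{\left(q \right)} = \frac{1}{3}$ ($W{\left(q \right)} = \frac{q \frac{1}{q}}{3} = \frac{1}{3} \cdot 1 = \frac{1}{3}$)
$V{\left(d \right)} = - \frac{1}{3}$ ($V{\left(d \right)} = \left(-1\right) \frac{1}{3} = - \frac{1}{3}$)
$\frac{B}{223038} + \frac{82788}{V{\left(661 \right)}} = - \frac{66800}{223038} + \frac{82788}{- \frac{1}{3}} = \left(-66800\right) \frac{1}{223038} + 82788 \left(-3\right) = - \frac{33400}{111519} - 248364 = - \frac{27697338316}{111519}$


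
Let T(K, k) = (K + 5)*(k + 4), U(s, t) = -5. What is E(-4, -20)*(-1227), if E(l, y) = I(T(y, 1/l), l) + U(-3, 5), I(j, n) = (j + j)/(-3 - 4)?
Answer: -190185/14 ≈ -13585.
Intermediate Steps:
T(K, k) = (4 + k)*(5 + K) (T(K, k) = (5 + K)*(4 + k) = (4 + k)*(5 + K))
I(j, n) = -2*j/7 (I(j, n) = (2*j)/(-7) = (2*j)*(-1/7) = -2*j/7)
E(l, y) = -75/7 - 10/(7*l) - 8*y/7 - 2*y/(7*l) (E(l, y) = -2*(20 + 4*y + 5/l + y/l)/7 - 5 = (-40/7 - 10/(7*l) - 8*y/7 - 2*y/(7*l)) - 5 = -75/7 - 10/(7*l) - 8*y/7 - 2*y/(7*l))
E(-4, -20)*(-1227) = ((1/7)*(-10 - 75*(-4) - 2*(-20) - 8*(-4)*(-20))/(-4))*(-1227) = ((1/7)*(-1/4)*(-10 + 300 + 40 - 640))*(-1227) = ((1/7)*(-1/4)*(-310))*(-1227) = (155/14)*(-1227) = -190185/14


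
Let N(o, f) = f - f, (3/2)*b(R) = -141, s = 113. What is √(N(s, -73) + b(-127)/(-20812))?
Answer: √4042/946 ≈ 0.067206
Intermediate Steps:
b(R) = -94 (b(R) = (⅔)*(-141) = -94)
N(o, f) = 0
√(N(s, -73) + b(-127)/(-20812)) = √(0 - 94/(-20812)) = √(0 - 94*(-1/20812)) = √(0 + 47/10406) = √(47/10406) = √4042/946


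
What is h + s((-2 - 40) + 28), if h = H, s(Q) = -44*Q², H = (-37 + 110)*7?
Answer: -8113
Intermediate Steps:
H = 511 (H = 73*7 = 511)
h = 511
h + s((-2 - 40) + 28) = 511 - 44*((-2 - 40) + 28)² = 511 - 44*(-42 + 28)² = 511 - 44*(-14)² = 511 - 44*196 = 511 - 8624 = -8113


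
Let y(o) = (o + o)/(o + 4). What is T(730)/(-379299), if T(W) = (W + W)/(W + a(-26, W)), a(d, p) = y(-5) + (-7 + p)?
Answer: -1460/554914437 ≈ -2.6310e-6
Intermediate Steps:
y(o) = 2*o/(4 + o) (y(o) = (2*o)/(4 + o) = 2*o/(4 + o))
a(d, p) = 3 + p (a(d, p) = 2*(-5)/(4 - 5) + (-7 + p) = 2*(-5)/(-1) + (-7 + p) = 2*(-5)*(-1) + (-7 + p) = 10 + (-7 + p) = 3 + p)
T(W) = 2*W/(3 + 2*W) (T(W) = (W + W)/(W + (3 + W)) = (2*W)/(3 + 2*W) = 2*W/(3 + 2*W))
T(730)/(-379299) = (2*730/(3 + 2*730))/(-379299) = (2*730/(3 + 1460))*(-1/379299) = (2*730/1463)*(-1/379299) = (2*730*(1/1463))*(-1/379299) = (1460/1463)*(-1/379299) = -1460/554914437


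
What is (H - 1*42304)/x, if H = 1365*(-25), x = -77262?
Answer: 76429/77262 ≈ 0.98922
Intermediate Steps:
H = -34125
(H - 1*42304)/x = (-34125 - 1*42304)/(-77262) = (-34125 - 42304)*(-1/77262) = -76429*(-1/77262) = 76429/77262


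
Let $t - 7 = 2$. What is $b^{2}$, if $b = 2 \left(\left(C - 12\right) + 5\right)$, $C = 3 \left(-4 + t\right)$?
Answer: $256$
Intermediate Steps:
$t = 9$ ($t = 7 + 2 = 9$)
$C = 15$ ($C = 3 \left(-4 + 9\right) = 3 \cdot 5 = 15$)
$b = 16$ ($b = 2 \left(\left(15 - 12\right) + 5\right) = 2 \left(3 + 5\right) = 2 \cdot 8 = 16$)
$b^{2} = 16^{2} = 256$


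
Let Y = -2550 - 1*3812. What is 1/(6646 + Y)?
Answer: 1/284 ≈ 0.0035211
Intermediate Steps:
Y = -6362 (Y = -2550 - 3812 = -6362)
1/(6646 + Y) = 1/(6646 - 6362) = 1/284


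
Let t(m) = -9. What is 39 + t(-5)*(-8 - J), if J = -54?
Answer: -375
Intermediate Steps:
39 + t(-5)*(-8 - J) = 39 - 9*(-8 - 1*(-54)) = 39 - 9*(-8 + 54) = 39 - 9*46 = 39 - 414 = -375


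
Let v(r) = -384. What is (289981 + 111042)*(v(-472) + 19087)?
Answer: 7500333169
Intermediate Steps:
(289981 + 111042)*(v(-472) + 19087) = (289981 + 111042)*(-384 + 19087) = 401023*18703 = 7500333169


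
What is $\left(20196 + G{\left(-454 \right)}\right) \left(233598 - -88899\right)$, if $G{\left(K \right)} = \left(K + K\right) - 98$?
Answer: $6188717430$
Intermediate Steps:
$G{\left(K \right)} = -98 + 2 K$ ($G{\left(K \right)} = 2 K - 98 = -98 + 2 K$)
$\left(20196 + G{\left(-454 \right)}\right) \left(233598 - -88899\right) = \left(20196 + \left(-98 + 2 \left(-454\right)\right)\right) \left(233598 - -88899\right) = \left(20196 - 1006\right) \left(233598 + \left(-135186 + 224085\right)\right) = \left(20196 - 1006\right) \left(233598 + 88899\right) = 19190 \cdot 322497 = 6188717430$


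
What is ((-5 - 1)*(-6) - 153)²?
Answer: 13689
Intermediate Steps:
((-5 - 1)*(-6) - 153)² = (-6*(-6) - 153)² = (36 - 153)² = (-117)² = 13689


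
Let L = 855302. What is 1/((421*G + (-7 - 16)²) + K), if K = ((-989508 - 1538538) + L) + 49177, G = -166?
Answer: -1/1692924 ≈ -5.9069e-7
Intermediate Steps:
K = -1623567 (K = ((-989508 - 1538538) + 855302) + 49177 = (-2528046 + 855302) + 49177 = -1672744 + 49177 = -1623567)
1/((421*G + (-7 - 16)²) + K) = 1/((421*(-166) + (-7 - 16)²) - 1623567) = 1/((-69886 + (-23)²) - 1623567) = 1/((-69886 + 529) - 1623567) = 1/(-69357 - 1623567) = 1/(-1692924) = -1/1692924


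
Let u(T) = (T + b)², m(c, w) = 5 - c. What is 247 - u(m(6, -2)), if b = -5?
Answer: 211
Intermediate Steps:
u(T) = (-5 + T)² (u(T) = (T - 5)² = (-5 + T)²)
247 - u(m(6, -2)) = 247 - (-5 + (5 - 1*6))² = 247 - (-5 + (5 - 6))² = 247 - (-5 - 1)² = 247 - 1*(-6)² = 247 - 1*36 = 247 - 36 = 211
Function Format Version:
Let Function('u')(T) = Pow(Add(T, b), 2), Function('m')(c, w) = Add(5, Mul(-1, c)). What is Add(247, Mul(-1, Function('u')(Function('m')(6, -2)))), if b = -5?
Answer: 211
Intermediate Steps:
Function('u')(T) = Pow(Add(-5, T), 2) (Function('u')(T) = Pow(Add(T, -5), 2) = Pow(Add(-5, T), 2))
Add(247, Mul(-1, Function('u')(Function('m')(6, -2)))) = Add(247, Mul(-1, Pow(Add(-5, Add(5, Mul(-1, 6))), 2))) = Add(247, Mul(-1, Pow(Add(-5, Add(5, -6)), 2))) = Add(247, Mul(-1, Pow(Add(-5, -1), 2))) = Add(247, Mul(-1, Pow(-6, 2))) = Add(247, Mul(-1, 36)) = Add(247, -36) = 211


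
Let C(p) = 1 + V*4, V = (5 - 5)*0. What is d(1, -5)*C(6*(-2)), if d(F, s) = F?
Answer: 1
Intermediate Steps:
V = 0 (V = 0*0 = 0)
C(p) = 1 (C(p) = 1 + 0*4 = 1 + 0 = 1)
d(1, -5)*C(6*(-2)) = 1*1 = 1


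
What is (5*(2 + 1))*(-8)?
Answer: -120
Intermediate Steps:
(5*(2 + 1))*(-8) = (5*3)*(-8) = 15*(-8) = -120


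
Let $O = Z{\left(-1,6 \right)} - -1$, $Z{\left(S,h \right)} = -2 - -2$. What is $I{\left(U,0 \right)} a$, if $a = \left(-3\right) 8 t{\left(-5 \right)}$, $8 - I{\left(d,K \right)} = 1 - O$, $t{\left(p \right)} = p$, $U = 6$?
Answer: $960$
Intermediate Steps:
$Z{\left(S,h \right)} = 0$ ($Z{\left(S,h \right)} = -2 + 2 = 0$)
$O = 1$ ($O = 0 - -1 = 0 + 1 = 1$)
$I{\left(d,K \right)} = 8$ ($I{\left(d,K \right)} = 8 - \left(1 - 1\right) = 8 - 0 = 8 + 0 = 8$)
$a = 120$ ($a = \left(-3\right) 8 \left(-5\right) = \left(-24\right) \left(-5\right) = 120$)
$I{\left(U,0 \right)} a = 8 \cdot 120 = 960$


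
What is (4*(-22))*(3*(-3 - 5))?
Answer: 2112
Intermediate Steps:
(4*(-22))*(3*(-3 - 5)) = -264*(-8) = -88*(-24) = 2112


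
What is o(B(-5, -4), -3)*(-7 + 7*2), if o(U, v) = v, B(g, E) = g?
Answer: -21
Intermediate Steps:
o(B(-5, -4), -3)*(-7 + 7*2) = -3*(-7 + 7*2) = -3*(-7 + 14) = -3*7 = -21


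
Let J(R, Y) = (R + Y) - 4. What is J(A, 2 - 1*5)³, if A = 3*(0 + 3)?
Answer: 8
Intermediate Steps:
A = 9 (A = 3*3 = 9)
J(R, Y) = -4 + R + Y
J(A, 2 - 1*5)³ = (-4 + 9 + (2 - 1*5))³ = (-4 + 9 + (2 - 5))³ = (-4 + 9 - 3)³ = 2³ = 8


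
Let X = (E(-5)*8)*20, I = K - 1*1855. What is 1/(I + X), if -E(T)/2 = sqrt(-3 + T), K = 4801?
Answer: 1473/4749058 + 160*I*sqrt(2)/2374529 ≈ 0.00031017 + 9.5292e-5*I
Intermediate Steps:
E(T) = -2*sqrt(-3 + T)
I = 2946 (I = 4801 - 1*1855 = 4801 - 1855 = 2946)
X = -640*I*sqrt(2) (X = (-2*sqrt(-3 - 5)*8)*20 = (-4*I*sqrt(2)*8)*20 = -32*I*sqrt(2)*20 = -640*I*sqrt(2) ≈ -905.1*I)
1/(I + X) = 1/(2946 - 640*I*sqrt(2))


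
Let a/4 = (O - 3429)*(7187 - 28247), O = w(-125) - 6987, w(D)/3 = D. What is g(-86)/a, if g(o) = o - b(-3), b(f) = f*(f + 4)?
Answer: -83/909033840 ≈ -9.1306e-8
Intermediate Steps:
w(D) = 3*D
b(f) = f*(4 + f)
O = -7362 (O = 3*(-125) - 6987 = -375 - 6987 = -7362)
g(o) = 3 + o (g(o) = o - (-3)*(4 - 3) = o - (-3) = o - 1*(-3) = o + 3 = 3 + o)
a = 909033840 (a = 4*((-7362 - 3429)*(7187 - 28247)) = 4*(-10791*(-21060)) = 4*227258460 = 909033840)
g(-86)/a = (3 - 86)/909033840 = -83*1/909033840 = -83/909033840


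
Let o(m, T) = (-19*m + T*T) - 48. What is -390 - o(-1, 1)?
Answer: -362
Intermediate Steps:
o(m, T) = -48 + T**2 - 19*m (o(m, T) = (-19*m + T**2) - 48 = (T**2 - 19*m) - 48 = -48 + T**2 - 19*m)
-390 - o(-1, 1) = -390 - (-48 + 1**2 - 19*(-1)) = -390 - (-48 + 1 + 19) = -390 - 1*(-28) = -390 + 28 = -362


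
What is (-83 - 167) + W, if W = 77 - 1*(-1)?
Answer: -172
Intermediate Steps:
W = 78 (W = 77 + 1 = 78)
(-83 - 167) + W = (-83 - 167) + 78 = -250 + 78 = -172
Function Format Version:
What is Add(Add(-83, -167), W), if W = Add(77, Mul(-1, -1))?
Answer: -172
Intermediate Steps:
W = 78 (W = Add(77, 1) = 78)
Add(Add(-83, -167), W) = Add(Add(-83, -167), 78) = Add(-250, 78) = -172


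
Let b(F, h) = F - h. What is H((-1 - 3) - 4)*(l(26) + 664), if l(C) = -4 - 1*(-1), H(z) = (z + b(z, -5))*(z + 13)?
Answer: -36355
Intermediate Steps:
H(z) = (5 + 2*z)*(13 + z) (H(z) = (z + (z - 1*(-5)))*(z + 13) = (z + (z + 5))*(13 + z) = (z + (5 + z))*(13 + z) = (5 + 2*z)*(13 + z))
l(C) = -3 (l(C) = -4 + 1 = -3)
H((-1 - 3) - 4)*(l(26) + 664) = (65 + 2*((-1 - 3) - 4)**2 + 31*((-1 - 3) - 4))*(-3 + 664) = (65 + 2*(-4 - 4)**2 + 31*(-4 - 4))*661 = (65 + 2*(-8)**2 + 31*(-8))*661 = (65 + 2*64 - 248)*661 = (65 + 128 - 248)*661 = -55*661 = -36355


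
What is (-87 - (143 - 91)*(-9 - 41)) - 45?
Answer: 2468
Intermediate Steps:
(-87 - (143 - 91)*(-9 - 41)) - 45 = (-87 - 52*(-50)) - 45 = (-87 - 1*(-2600)) - 45 = (-87 + 2600) - 45 = 2513 - 45 = 2468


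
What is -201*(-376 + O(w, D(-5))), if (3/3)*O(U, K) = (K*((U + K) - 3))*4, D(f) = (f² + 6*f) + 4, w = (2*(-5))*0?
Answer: 72360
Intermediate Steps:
w = 0 (w = -10*0 = 0)
D(f) = 4 + f² + 6*f
O(U, K) = 4*K*(-3 + K + U) (O(U, K) = (K*((U + K) - 3))*4 = (K*((K + U) - 3))*4 = (K*(-3 + K + U))*4 = 4*K*(-3 + K + U))
-201*(-376 + O(w, D(-5))) = -201*(-376 + 4*(4 + (-5)² + 6*(-5))*(-3 + (4 + (-5)² + 6*(-5)) + 0)) = -201*(-376 + 4*(4 + 25 - 30)*(-3 + (4 + 25 - 30) + 0)) = -201*(-376 + 4*(-1)*(-3 - 1 + 0)) = -201*(-376 + 4*(-1)*(-4)) = -201*(-376 + 16) = -201*(-360) = 72360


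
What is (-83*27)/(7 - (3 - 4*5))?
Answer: -747/8 ≈ -93.375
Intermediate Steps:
(-83*27)/(7 - (3 - 4*5)) = -2241/(7 - (3 - 20)) = -2241/(7 - 1*(-17)) = -2241/(7 + 17) = -2241/24 = -2241*1/24 = -747/8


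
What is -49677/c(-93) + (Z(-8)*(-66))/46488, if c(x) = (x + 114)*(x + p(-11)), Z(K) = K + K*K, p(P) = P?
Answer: 2458667/108472 ≈ 22.666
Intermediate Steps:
Z(K) = K + K²
c(x) = (-11 + x)*(114 + x) (c(x) = (x + 114)*(x - 11) = (114 + x)*(-11 + x) = (-11 + x)*(114 + x))
-49677/c(-93) + (Z(-8)*(-66))/46488 = -49677/(-1254 + (-93)² + 103*(-93)) + (-8*(1 - 8)*(-66))/46488 = -49677/(-1254 + 8649 - 9579) + (-8*(-7)*(-66))*(1/46488) = -49677/(-2184) + (56*(-66))*(1/46488) = -49677*(-1/2184) - 3696*1/46488 = 16559/728 - 154/1937 = 2458667/108472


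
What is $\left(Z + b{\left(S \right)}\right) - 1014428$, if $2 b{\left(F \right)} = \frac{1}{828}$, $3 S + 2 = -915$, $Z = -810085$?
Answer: $- \frac{3021393527}{1656} \approx -1.8245 \cdot 10^{6}$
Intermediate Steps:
$S = - \frac{917}{3}$ ($S = - \frac{2}{3} + \frac{1}{3} \left(-915\right) = - \frac{2}{3} - 305 = - \frac{917}{3} \approx -305.67$)
$b{\left(F \right)} = \frac{1}{1656}$ ($b{\left(F \right)} = \frac{1}{2 \cdot 828} = \frac{1}{2} \cdot \frac{1}{828} = \frac{1}{1656}$)
$\left(Z + b{\left(S \right)}\right) - 1014428 = \left(-810085 + \frac{1}{1656}\right) - 1014428 = - \frac{1341500759}{1656} - 1014428 = - \frac{3021393527}{1656}$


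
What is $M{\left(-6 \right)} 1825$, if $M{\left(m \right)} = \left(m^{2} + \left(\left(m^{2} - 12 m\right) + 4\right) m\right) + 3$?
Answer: $-1155225$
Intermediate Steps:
$M{\left(m \right)} = 3 + m^{2} + m \left(4 + m^{2} - 12 m\right)$ ($M{\left(m \right)} = \left(m^{2} + \left(4 + m^{2} - 12 m\right) m\right) + 3 = \left(m^{2} + m \left(4 + m^{2} - 12 m\right)\right) + 3 = 3 + m^{2} + m \left(4 + m^{2} - 12 m\right)$)
$M{\left(-6 \right)} 1825 = \left(3 + \left(-6\right)^{3} - 11 \left(-6\right)^{2} + 4 \left(-6\right)\right) 1825 = \left(3 - 216 - 396 - 24\right) 1825 = \left(-633\right) 1825 = -1155225$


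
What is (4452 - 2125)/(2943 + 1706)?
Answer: 2327/4649 ≈ 0.50054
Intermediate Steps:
(4452 - 2125)/(2943 + 1706) = 2327/4649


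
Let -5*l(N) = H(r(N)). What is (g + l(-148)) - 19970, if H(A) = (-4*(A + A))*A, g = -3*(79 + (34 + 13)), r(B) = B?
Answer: 73492/5 ≈ 14698.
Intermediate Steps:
g = -378 (g = -3*(79 + 47) = -3*126 = -378)
H(A) = -8*A² (H(A) = (-8*A)*A = -8*A²)
l(N) = 8*N²/5 (l(N) = -(-8)*N²/5 = 8*N²/5)
(g + l(-148)) - 19970 = (-378 + (8/5)*(-148)²) - 19970 = (-378 + (8/5)*21904) - 19970 = (-378 + 175232/5) - 19970 = 173342/5 - 19970 = 73492/5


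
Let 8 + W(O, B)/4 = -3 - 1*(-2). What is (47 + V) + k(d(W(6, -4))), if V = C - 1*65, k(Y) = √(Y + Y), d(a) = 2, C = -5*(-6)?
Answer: 14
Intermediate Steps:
W(O, B) = -36 (W(O, B) = -32 + 4*(-3 - 1*(-2)) = -32 + 4*(-3 + 2) = -32 + 4*(-1) = -32 - 4 = -36)
C = 30
k(Y) = √2*√Y (k(Y) = √(2*Y) = √2*√Y)
V = -35 (V = 30 - 1*65 = 30 - 65 = -35)
(47 + V) + k(d(W(6, -4))) = (47 - 35) + √2*√2 = 12 + 2 = 14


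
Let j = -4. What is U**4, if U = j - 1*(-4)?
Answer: 0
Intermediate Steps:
U = 0 (U = -4 - 1*(-4) = -4 + 4 = 0)
U**4 = 0**4 = 0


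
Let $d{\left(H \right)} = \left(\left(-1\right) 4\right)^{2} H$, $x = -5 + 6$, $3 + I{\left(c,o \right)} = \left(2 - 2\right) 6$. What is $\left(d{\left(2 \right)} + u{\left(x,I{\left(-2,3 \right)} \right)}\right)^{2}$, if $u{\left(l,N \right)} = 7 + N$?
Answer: $1296$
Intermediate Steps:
$I{\left(c,o \right)} = -3$ ($I{\left(c,o \right)} = -3 + \left(2 - 2\right) 6 = -3 + 0 \cdot 6 = -3 + 0 = -3$)
$x = 1$
$d{\left(H \right)} = 16 H$ ($d{\left(H \right)} = \left(-4\right)^{2} H = 16 H$)
$\left(d{\left(2 \right)} + u{\left(x,I{\left(-2,3 \right)} \right)}\right)^{2} = \left(16 \cdot 2 + \left(7 - 3\right)\right)^{2} = \left(32 + 4\right)^{2} = 36^{2} = 1296$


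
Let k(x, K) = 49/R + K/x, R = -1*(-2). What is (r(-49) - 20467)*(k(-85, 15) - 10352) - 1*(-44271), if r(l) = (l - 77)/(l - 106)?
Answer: 1114143505689/5270 ≈ 2.1141e+8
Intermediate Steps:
R = 2
k(x, K) = 49/2 + K/x
r(l) = (-77 + l)/(-106 + l)
(r(-49) - 20467)*(k(-85, 15) - 10352) - 1*(-44271) = ((-77 - 49)/(-106 - 49) - 20467)*((49/2 + 15/(-85)) - 10352) - 1*(-44271) = (-126/(-155) - 20467)*((49/2 + 15*(-1/85)) - 10352) + 44271 = (-1/155*(-126) - 20467)*((49/2 - 3/17) - 10352) + 44271 = (126/155 - 20467)*(827/34 - 10352) + 44271 = -3172259/155*(-351141/34) + 44271 = 1113910197519/5270 + 44271 = 1114143505689/5270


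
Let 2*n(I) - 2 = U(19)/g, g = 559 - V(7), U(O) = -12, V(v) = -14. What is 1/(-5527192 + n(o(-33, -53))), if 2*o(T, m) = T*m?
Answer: -191/1055693483 ≈ -1.8092e-7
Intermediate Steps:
o(T, m) = T*m/2 (o(T, m) = (T*m)/2 = T*m/2)
g = 573 (g = 559 - 1*(-14) = 559 + 14 = 573)
n(I) = 189/191 (n(I) = 1 + (-12/573)/2 = 1 + (-12*1/573)/2 = 1 + (½)*(-4/191) = 1 - 2/191 = 189/191)
1/(-5527192 + n(o(-33, -53))) = 1/(-5527192 + 189/191) = 1/(-1055693483/191) = -191/1055693483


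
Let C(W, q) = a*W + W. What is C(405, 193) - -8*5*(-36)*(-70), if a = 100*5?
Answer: 303705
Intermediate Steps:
a = 500
C(W, q) = 501*W (C(W, q) = 500*W + W = 501*W)
C(405, 193) - -8*5*(-36)*(-70) = 501*405 - -8*5*(-36)*(-70) = 202905 - (-40*(-36))*(-70) = 202905 - 1440*(-70) = 202905 - 1*(-100800) = 202905 + 100800 = 303705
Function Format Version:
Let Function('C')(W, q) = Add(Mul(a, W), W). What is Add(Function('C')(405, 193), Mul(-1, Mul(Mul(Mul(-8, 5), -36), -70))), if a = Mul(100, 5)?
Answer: 303705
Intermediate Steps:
a = 500
Function('C')(W, q) = Mul(501, W) (Function('C')(W, q) = Add(Mul(500, W), W) = Mul(501, W))
Add(Function('C')(405, 193), Mul(-1, Mul(Mul(Mul(-8, 5), -36), -70))) = Add(Mul(501, 405), Mul(-1, Mul(Mul(Mul(-8, 5), -36), -70))) = Add(202905, Mul(-1, Mul(Mul(-40, -36), -70))) = Add(202905, Mul(-1, Mul(1440, -70))) = Add(202905, Mul(-1, -100800)) = Add(202905, 100800) = 303705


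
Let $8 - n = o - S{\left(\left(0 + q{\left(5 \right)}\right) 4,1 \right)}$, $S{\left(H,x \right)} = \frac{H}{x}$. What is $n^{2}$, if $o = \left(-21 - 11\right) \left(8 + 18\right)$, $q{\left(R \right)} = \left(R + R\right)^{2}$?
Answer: $1537600$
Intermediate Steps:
$q{\left(R \right)} = 4 R^{2}$ ($q{\left(R \right)} = \left(2 R\right)^{2} = 4 R^{2}$)
$o = -832$ ($o = \left(-32\right) 26 = -832$)
$n = 1240$ ($n = 8 - \left(-832 - \frac{\left(0 + 4 \cdot 5^{2}\right) 4}{1}\right) = 8 - \left(-832 - \left(0 + 4 \cdot 25\right) 4 \cdot 1\right) = 8 - \left(-832 - \left(0 + 100\right) 4 \cdot 1\right) = 8 - \left(-832 - 100 \cdot 4 \cdot 1\right) = 8 - \left(-832 - 400 \cdot 1\right) = 8 - \left(-832 - 400\right) = 8 - -1232 = 8 + 1232 = 1240$)
$n^{2} = 1240^{2} = 1537600$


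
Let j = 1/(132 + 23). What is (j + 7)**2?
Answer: 1179396/24025 ≈ 49.090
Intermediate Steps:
j = 1/155 ≈ 0.0064516
(j + 7)**2 = (1/155 + 7)**2 = (1086/155)**2 = 1179396/24025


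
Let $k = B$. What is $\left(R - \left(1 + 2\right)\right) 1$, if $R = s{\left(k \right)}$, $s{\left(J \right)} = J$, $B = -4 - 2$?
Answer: $-9$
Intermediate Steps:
$B = -6$
$k = -6$
$R = -6$
$\left(R - \left(1 + 2\right)\right) 1 = \left(-6 - \left(1 + 2\right)\right) 1 = \left(-6 - 3\right) 1 = \left(-9\right) 1 = -9$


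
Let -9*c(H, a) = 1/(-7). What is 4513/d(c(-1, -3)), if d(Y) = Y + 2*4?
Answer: 284319/505 ≈ 563.01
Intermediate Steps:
c(H, a) = 1/63 (c(H, a) = -⅑/(-7) = -⅑*(-⅐) = 1/63)
d(Y) = 8 + Y (d(Y) = Y + 8 = 8 + Y)
4513/d(c(-1, -3)) = 4513/(8 + 1/63) = 4513/(505/63) = 4513*(63/505) = 284319/505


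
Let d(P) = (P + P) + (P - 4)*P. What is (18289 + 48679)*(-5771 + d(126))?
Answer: 659835704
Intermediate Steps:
d(P) = 2*P + P*(-4 + P) (d(P) = 2*P + (-4 + P)*P = 2*P + P*(-4 + P))
(18289 + 48679)*(-5771 + d(126)) = (18289 + 48679)*(-5771 + 126*(-2 + 126)) = 66968*(-5771 + 126*124) = 66968*(-5771 + 15624) = 66968*9853 = 659835704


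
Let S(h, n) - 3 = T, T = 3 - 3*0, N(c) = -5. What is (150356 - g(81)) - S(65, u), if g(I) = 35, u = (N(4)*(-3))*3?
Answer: 150315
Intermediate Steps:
T = 3 (T = 3 + 0 = 3)
u = 45 (u = -5*(-3)*3 = 15*3 = 45)
S(h, n) = 6 (S(h, n) = 3 + 3 = 6)
(150356 - g(81)) - S(65, u) = (150356 - 1*35) - 1*6 = (150356 - 35) - 6 = 150321 - 6 = 150315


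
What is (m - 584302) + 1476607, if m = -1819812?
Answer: -927507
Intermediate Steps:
(m - 584302) + 1476607 = (-1819812 - 584302) + 1476607 = -2404114 + 1476607 = -927507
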